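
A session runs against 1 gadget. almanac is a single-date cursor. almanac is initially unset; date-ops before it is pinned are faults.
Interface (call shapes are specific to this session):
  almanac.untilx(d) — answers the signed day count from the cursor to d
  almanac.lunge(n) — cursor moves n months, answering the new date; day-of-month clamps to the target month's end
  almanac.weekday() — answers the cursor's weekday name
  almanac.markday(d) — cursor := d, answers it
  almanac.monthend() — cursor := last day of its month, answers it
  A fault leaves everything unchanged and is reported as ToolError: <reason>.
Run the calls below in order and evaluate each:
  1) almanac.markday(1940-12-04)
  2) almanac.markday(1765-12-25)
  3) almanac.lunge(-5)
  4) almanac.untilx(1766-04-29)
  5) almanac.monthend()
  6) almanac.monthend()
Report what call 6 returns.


I use almanac.markday(d: 1940-12-04): 1940-12-04.
Now I run almanac.markday(d: 1765-12-25), — result: 1765-12-25.
Now I run almanac.lunge(n: -5), — result: 1765-07-25.
Now I run almanac.untilx(d: 1766-04-29), which returns 278.
I try almanac.monthend(), — result: 1765-07-31.
Then almanac.monthend, yielding 1765-07-31.

Answer: 1765-07-31


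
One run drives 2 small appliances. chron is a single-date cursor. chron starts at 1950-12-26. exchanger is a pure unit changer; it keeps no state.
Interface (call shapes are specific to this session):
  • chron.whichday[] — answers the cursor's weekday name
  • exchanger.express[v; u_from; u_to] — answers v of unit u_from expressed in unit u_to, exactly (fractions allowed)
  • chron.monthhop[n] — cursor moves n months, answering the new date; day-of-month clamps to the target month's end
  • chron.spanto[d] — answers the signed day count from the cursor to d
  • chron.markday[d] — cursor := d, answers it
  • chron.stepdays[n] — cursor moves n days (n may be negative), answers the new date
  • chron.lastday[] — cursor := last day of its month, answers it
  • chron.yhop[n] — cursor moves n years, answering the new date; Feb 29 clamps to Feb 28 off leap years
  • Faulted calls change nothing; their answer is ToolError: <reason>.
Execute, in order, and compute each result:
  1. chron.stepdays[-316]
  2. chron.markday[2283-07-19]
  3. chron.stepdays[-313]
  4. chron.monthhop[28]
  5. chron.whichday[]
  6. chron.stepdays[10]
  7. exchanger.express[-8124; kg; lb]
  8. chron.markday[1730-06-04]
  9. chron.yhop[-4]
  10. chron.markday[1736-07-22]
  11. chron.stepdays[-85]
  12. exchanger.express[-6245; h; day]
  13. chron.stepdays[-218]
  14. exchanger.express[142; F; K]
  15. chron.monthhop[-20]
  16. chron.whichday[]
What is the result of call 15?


>> chron.stepdays(n: -316)
<< 1950-02-13
>> chron.markday(d: 2283-07-19)
<< 2283-07-19
>> chron.stepdays(n: -313)
<< 2282-09-09
>> chron.monthhop(n: 28)
<< 2285-01-09
>> chron.whichday()
<< Friday
>> chron.stepdays(n: 10)
<< 2285-01-19
>> exchanger.express(v: -8124, u_from: kg, u_to: lb)
<< -812400000000/45359237
>> chron.markday(d: 1730-06-04)
<< 1730-06-04
>> chron.yhop(n: -4)
<< 1726-06-04
>> chron.markday(d: 1736-07-22)
<< 1736-07-22
>> chron.stepdays(n: -85)
<< 1736-04-28
>> exchanger.express(v: -6245, u_from: h, u_to: day)
<< -6245/24
>> chron.stepdays(n: -218)
<< 1735-09-23
>> exchanger.express(v: 142, u_from: F, u_to: K)
<< 60167/180
>> chron.monthhop(n: -20)
<< 1734-01-23
>> chron.whichday()
<< Saturday

Answer: 1734-01-23


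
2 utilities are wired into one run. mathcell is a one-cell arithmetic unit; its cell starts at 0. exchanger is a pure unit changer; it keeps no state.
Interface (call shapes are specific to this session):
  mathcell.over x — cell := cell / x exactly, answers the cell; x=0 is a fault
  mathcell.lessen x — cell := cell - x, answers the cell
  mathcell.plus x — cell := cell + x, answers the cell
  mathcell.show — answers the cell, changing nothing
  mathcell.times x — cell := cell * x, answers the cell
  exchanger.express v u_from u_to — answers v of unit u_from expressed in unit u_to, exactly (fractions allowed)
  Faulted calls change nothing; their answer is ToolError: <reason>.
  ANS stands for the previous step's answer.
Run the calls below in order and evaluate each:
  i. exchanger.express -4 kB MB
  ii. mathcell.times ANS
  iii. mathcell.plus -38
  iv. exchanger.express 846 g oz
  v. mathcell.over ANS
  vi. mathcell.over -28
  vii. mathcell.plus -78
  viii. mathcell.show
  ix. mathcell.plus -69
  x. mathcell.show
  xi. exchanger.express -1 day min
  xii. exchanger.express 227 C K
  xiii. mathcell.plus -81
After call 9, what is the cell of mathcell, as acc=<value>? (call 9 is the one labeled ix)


·→ express(v→-4, u_from→kB, u_to→MB)
·← -1/250
·→ times(x→ANS)
·← 0
·→ plus(x→-38)
·← -38
·→ express(v→846, u_from→g, u_to→oz)
·← 1353600000/45359237
·→ over(x→ANS)
·← -861825503/676800000
·→ over(x→-28)
·← 123117929/2707200000
·→ plus(x→-78)
·← -211038482071/2707200000
·→ show()
·← -211038482071/2707200000
·→ plus(x→-69)
·← -397835282071/2707200000
·→ show()
·← -397835282071/2707200000
·→ express(v→-1, u_from→day, u_to→min)
·← -1440
·→ express(v→227, u_from→C, u_to→K)
·← 10003/20
·→ plus(x→-81)
·← -617118482071/2707200000

Answer: acc=-397835282071/2707200000


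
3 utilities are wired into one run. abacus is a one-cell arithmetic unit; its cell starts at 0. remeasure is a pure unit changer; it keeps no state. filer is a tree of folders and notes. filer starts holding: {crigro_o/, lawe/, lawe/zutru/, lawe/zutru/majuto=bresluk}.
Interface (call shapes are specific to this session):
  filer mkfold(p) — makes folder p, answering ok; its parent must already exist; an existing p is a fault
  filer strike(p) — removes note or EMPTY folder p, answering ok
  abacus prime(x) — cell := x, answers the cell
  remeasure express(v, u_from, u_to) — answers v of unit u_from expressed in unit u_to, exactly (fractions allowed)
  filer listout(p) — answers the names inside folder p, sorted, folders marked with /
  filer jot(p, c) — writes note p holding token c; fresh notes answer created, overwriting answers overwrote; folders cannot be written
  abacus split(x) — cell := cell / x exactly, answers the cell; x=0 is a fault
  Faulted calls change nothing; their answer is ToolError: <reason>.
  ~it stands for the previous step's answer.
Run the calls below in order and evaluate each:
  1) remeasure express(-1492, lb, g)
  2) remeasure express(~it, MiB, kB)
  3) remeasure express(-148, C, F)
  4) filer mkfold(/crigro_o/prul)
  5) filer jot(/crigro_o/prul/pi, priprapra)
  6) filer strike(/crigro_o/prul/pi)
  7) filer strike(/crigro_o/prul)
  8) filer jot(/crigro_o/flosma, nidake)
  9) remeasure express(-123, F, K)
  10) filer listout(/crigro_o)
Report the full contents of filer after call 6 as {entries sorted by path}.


Calling remeasure express passing v: -1492, u_from: lb, u_to: g, and get -16918995401/25000.
I invoke remeasure express passing v: ~it, u_from: MiB, u_to: kB, — result: -277200820649984/390625.
I run remeasure express passing v: -148, u_from: C, u_to: F, giving -1172/5.
Next I call filer mkfold passing p: /crigro_o/prul, yielding ok.
Now I run filer jot passing p: /crigro_o/prul/pi, c: priprapra, giving created.
Using filer strike passing p: /crigro_o/prul/pi, yielding ok.
Calling filer strike passing p: /crigro_o/prul: ok.
I invoke filer jot passing p: /crigro_o/flosma, c: nidake, → created.
I try remeasure express passing v: -123, u_from: F, u_to: K, — result: 33667/180.
Then filer listout passing p: /crigro_o, → [flosma].

Answer: {crigro_o/, crigro_o/prul/, lawe/, lawe/zutru/, lawe/zutru/majuto=bresluk}


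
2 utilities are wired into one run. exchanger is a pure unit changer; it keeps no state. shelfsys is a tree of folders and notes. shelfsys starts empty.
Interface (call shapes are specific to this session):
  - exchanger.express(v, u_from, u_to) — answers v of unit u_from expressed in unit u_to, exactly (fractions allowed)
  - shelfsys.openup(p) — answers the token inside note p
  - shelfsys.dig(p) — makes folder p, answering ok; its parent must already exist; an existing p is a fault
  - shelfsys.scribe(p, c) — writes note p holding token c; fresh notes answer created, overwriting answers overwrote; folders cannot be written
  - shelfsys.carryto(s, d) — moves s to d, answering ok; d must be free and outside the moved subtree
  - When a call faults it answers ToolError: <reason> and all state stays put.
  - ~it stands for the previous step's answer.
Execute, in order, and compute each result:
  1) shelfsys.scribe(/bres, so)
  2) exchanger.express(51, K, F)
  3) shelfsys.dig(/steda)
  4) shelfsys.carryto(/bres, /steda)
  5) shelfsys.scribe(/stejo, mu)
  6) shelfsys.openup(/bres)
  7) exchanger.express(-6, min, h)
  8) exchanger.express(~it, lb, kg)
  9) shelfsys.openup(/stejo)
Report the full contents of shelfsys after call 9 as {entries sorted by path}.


>>> shelfsys.scribe p→/bres c→so
:: created
>>> exchanger.express v→51 u_from→K u_to→F
:: -36787/100
>>> shelfsys.dig p→/steda
:: ok
>>> shelfsys.carryto s→/bres d→/steda
:: ToolError: exists
>>> shelfsys.scribe p→/stejo c→mu
:: created
>>> shelfsys.openup p→/bres
:: so
>>> exchanger.express v→-6 u_from→min u_to→h
:: -1/10
>>> exchanger.express v→~it u_from→lb u_to→kg
:: -45359237/1000000000
>>> shelfsys.openup p→/stejo
:: mu

Answer: {bres=so, steda/, stejo=mu}


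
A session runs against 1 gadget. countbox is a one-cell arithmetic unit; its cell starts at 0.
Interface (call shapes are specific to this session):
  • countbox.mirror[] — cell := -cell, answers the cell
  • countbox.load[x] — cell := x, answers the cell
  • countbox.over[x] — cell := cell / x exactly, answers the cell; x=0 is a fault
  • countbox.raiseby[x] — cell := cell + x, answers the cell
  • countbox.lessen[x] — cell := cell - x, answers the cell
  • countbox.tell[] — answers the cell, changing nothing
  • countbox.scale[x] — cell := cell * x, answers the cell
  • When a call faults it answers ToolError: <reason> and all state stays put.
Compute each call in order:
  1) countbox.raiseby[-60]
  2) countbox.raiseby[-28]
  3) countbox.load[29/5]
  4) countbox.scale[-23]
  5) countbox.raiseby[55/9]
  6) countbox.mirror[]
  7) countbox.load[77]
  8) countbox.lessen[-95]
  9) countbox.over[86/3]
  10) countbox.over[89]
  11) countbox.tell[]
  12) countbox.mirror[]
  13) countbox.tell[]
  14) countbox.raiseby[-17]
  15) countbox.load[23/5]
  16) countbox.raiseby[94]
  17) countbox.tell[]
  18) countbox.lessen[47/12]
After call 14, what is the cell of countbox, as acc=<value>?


Answer: acc=-1519/89

Derivation:
==> countbox.raiseby(x='-60')
<== -60
==> countbox.raiseby(x='-28')
<== -88
==> countbox.load(x='29/5')
<== 29/5
==> countbox.scale(x='-23')
<== -667/5
==> countbox.raiseby(x='55/9')
<== -5728/45
==> countbox.mirror()
<== 5728/45
==> countbox.load(x='77')
<== 77
==> countbox.lessen(x='-95')
<== 172
==> countbox.over(x='86/3')
<== 6
==> countbox.over(x='89')
<== 6/89
==> countbox.tell()
<== 6/89
==> countbox.mirror()
<== -6/89
==> countbox.tell()
<== -6/89
==> countbox.raiseby(x='-17')
<== -1519/89
==> countbox.load(x='23/5')
<== 23/5
==> countbox.raiseby(x='94')
<== 493/5
==> countbox.tell()
<== 493/5
==> countbox.lessen(x='47/12')
<== 5681/60


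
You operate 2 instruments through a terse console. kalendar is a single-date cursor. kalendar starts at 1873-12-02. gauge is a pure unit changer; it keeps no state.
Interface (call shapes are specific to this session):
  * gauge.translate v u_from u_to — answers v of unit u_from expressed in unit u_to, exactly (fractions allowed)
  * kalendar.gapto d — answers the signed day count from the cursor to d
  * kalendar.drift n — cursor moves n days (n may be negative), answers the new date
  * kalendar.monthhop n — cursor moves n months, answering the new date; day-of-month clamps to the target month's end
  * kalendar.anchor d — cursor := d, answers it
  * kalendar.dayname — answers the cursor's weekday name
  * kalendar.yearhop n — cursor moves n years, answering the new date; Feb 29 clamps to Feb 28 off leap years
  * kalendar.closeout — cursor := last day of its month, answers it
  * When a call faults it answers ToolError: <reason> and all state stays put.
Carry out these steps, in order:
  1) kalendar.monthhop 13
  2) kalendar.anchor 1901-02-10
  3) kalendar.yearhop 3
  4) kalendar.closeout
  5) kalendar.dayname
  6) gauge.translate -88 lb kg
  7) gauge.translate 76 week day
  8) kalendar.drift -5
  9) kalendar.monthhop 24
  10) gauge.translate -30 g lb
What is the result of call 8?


Answer: 1904-02-24

Derivation:
==> kalendar.monthhop(n: 13)
<== 1875-01-02
==> kalendar.anchor(d: 1901-02-10)
<== 1901-02-10
==> kalendar.yearhop(n: 3)
<== 1904-02-10
==> kalendar.closeout()
<== 1904-02-29
==> kalendar.dayname()
<== Monday
==> gauge.translate(v: -88, u_from: lb, u_to: kg)
<== -498951607/12500000
==> gauge.translate(v: 76, u_from: week, u_to: day)
<== 532
==> kalendar.drift(n: -5)
<== 1904-02-24
==> kalendar.monthhop(n: 24)
<== 1906-02-24
==> gauge.translate(v: -30, u_from: g, u_to: lb)
<== -3000000/45359237


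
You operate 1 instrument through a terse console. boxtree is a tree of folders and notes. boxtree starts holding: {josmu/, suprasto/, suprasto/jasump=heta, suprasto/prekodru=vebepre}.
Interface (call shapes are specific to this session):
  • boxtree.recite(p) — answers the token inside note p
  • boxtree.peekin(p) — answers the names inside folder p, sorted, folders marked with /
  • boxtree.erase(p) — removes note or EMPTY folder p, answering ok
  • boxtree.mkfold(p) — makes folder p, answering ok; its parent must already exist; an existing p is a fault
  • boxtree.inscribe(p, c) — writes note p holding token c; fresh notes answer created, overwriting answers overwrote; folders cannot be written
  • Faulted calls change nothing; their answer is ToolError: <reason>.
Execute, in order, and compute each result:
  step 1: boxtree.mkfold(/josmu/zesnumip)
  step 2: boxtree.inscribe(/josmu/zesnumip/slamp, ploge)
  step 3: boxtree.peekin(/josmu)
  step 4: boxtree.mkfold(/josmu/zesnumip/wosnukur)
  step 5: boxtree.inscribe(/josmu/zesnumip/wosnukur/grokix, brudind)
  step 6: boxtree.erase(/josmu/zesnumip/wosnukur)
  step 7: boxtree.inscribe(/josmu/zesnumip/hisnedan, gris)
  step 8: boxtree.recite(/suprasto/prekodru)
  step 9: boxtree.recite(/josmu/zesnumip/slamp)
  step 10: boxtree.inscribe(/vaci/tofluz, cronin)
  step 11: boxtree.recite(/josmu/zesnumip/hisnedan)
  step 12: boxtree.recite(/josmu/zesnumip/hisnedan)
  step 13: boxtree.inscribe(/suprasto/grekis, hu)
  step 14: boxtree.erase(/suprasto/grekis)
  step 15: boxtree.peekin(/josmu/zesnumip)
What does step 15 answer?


Act: boxtree.mkfold[/josmu/zesnumip]
Obs: ok
Act: boxtree.inscribe[/josmu/zesnumip/slamp; ploge]
Obs: created
Act: boxtree.peekin[/josmu]
Obs: [zesnumip/]
Act: boxtree.mkfold[/josmu/zesnumip/wosnukur]
Obs: ok
Act: boxtree.inscribe[/josmu/zesnumip/wosnukur/grokix; brudind]
Obs: created
Act: boxtree.erase[/josmu/zesnumip/wosnukur]
Obs: ToolError: not empty
Act: boxtree.inscribe[/josmu/zesnumip/hisnedan; gris]
Obs: created
Act: boxtree.recite[/suprasto/prekodru]
Obs: vebepre
Act: boxtree.recite[/josmu/zesnumip/slamp]
Obs: ploge
Act: boxtree.inscribe[/vaci/tofluz; cronin]
Obs: ToolError: no parent
Act: boxtree.recite[/josmu/zesnumip/hisnedan]
Obs: gris
Act: boxtree.recite[/josmu/zesnumip/hisnedan]
Obs: gris
Act: boxtree.inscribe[/suprasto/grekis; hu]
Obs: created
Act: boxtree.erase[/suprasto/grekis]
Obs: ok
Act: boxtree.peekin[/josmu/zesnumip]
Obs: [hisnedan, slamp, wosnukur/]

Answer: [hisnedan, slamp, wosnukur/]


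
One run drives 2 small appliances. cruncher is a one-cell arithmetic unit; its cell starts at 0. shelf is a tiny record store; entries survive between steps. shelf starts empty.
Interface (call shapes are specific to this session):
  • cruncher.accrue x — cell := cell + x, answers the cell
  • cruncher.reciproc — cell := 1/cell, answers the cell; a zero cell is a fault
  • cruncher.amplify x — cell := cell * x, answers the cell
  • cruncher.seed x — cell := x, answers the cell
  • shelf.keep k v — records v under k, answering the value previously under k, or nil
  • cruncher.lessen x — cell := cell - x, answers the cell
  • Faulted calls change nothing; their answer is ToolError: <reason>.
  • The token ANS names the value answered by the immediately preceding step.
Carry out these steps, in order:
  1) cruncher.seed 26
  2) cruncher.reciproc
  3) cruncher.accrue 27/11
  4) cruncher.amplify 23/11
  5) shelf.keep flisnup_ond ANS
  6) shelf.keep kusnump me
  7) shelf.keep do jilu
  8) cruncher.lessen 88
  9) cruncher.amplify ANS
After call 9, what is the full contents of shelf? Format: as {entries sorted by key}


$ seed x=26
  26
$ reciproc
  1/26
$ accrue x=27/11
  713/286
$ amplify x=23/11
  16399/3146
$ keep k=flisnup_ond v=ANS
  nil
$ keep k=kusnump v=me
  nil
$ keep k=do v=jilu
  nil
$ lessen x=88
  -260449/3146
$ amplify x=ANS
  67833681601/9897316

Answer: {do=jilu, flisnup_ond=16399/3146, kusnump=me}


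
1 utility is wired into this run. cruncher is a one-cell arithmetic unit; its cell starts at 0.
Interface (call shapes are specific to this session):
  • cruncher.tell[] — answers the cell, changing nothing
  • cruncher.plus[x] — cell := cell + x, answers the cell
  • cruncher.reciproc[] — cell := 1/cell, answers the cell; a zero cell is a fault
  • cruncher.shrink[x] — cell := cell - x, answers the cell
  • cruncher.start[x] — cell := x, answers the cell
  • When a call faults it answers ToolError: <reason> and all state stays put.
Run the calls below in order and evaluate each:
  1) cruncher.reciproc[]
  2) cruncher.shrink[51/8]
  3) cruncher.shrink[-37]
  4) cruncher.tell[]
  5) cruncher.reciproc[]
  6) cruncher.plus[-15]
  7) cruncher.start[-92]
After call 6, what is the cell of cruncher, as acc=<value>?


Answer: acc=-3667/245

Derivation:
Act: cruncher.reciproc[]
Obs: ToolError: reciprocal of zero
Act: cruncher.shrink[x=51/8]
Obs: -51/8
Act: cruncher.shrink[x=-37]
Obs: 245/8
Act: cruncher.tell[]
Obs: 245/8
Act: cruncher.reciproc[]
Obs: 8/245
Act: cruncher.plus[x=-15]
Obs: -3667/245
Act: cruncher.start[x=-92]
Obs: -92


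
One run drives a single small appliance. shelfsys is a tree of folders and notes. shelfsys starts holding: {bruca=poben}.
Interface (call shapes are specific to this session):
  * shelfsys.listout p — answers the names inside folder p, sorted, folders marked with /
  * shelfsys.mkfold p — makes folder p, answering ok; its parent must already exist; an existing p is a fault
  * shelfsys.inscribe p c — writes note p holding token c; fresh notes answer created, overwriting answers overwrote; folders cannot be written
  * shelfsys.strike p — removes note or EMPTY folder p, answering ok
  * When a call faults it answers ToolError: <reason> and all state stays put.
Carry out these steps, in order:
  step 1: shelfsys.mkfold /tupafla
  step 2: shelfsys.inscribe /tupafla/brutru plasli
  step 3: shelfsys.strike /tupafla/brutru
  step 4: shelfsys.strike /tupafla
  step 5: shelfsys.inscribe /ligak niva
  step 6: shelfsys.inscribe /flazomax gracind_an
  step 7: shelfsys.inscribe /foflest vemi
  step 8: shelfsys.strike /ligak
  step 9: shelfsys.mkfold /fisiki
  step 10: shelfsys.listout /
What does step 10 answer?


Answer: [bruca, fisiki/, flazomax, foflest]

Derivation:
·→ mkfold(p=/tupafla)
·← ok
·→ inscribe(p=/tupafla/brutru, c=plasli)
·← created
·→ strike(p=/tupafla/brutru)
·← ok
·→ strike(p=/tupafla)
·← ok
·→ inscribe(p=/ligak, c=niva)
·← created
·→ inscribe(p=/flazomax, c=gracind_an)
·← created
·→ inscribe(p=/foflest, c=vemi)
·← created
·→ strike(p=/ligak)
·← ok
·→ mkfold(p=/fisiki)
·← ok
·→ listout(p=/)
·← [bruca, fisiki/, flazomax, foflest]


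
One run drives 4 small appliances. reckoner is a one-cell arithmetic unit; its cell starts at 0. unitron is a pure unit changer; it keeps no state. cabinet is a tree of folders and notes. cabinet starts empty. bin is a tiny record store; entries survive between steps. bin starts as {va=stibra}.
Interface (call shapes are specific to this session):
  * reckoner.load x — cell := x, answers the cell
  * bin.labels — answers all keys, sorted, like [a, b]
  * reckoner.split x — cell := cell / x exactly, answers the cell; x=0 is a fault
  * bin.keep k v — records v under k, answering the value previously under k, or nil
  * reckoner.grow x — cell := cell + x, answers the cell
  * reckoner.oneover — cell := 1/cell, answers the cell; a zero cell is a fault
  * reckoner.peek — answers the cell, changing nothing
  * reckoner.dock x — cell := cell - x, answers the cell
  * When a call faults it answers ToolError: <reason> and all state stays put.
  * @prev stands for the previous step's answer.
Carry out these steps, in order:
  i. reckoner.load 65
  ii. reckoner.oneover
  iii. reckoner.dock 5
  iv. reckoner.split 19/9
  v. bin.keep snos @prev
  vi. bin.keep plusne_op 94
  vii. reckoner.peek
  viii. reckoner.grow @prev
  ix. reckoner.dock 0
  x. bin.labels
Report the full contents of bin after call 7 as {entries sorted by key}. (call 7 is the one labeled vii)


Answer: {plusne_op=94, snos=-2916/1235, va=stibra}

Derivation:
% load x: 65
= 65
% oneover
= 1/65
% dock x: 5
= -324/65
% split x: 19/9
= -2916/1235
% keep k: snos v: @prev
= nil
% keep k: plusne_op v: 94
= nil
% peek
= -2916/1235
% grow x: @prev
= -5832/1235
% dock x: 0
= -5832/1235
% labels
= [plusne_op, snos, va]


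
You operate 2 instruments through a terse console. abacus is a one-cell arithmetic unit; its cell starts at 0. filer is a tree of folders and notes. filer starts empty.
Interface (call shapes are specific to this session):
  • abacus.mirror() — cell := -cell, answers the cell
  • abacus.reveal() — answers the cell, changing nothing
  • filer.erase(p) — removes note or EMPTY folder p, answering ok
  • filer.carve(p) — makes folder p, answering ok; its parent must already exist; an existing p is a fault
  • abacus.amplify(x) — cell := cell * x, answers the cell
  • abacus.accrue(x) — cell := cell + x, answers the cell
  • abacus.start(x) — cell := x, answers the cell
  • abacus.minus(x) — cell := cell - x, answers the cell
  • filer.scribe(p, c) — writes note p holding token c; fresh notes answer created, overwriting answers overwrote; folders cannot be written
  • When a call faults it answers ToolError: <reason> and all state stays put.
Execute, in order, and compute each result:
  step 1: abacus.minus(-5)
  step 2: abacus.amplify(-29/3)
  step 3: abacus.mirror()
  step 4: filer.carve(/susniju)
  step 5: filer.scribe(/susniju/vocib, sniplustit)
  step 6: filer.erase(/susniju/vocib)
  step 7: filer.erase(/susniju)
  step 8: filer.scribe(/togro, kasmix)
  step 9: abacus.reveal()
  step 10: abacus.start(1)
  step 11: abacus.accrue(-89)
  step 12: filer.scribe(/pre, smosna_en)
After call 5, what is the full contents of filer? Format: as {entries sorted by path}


I call abacus.minus(x='-5'), and see 5.
I run abacus.amplify(x='-29/3'), which returns -145/3.
I invoke abacus.mirror, giving 145/3.
Calling filer.carve(p='/susniju'), — result: ok.
Next I call filer.scribe(p='/susniju/vocib', c='sniplustit'), and see created.
Then filer.erase(p='/susniju/vocib'), and observe ok.
I use filer.erase(p='/susniju'), and see ok.
I run filer.scribe(p='/togro', c='kasmix'): created.
I try abacus.reveal, and get 145/3.
I invoke abacus.start(x='1'), and get 1.
I try abacus.accrue(x='-89'), → -88.
Now I run filer.scribe(p='/pre', c='smosna_en'), and see created.

Answer: {susniju/, susniju/vocib=sniplustit}


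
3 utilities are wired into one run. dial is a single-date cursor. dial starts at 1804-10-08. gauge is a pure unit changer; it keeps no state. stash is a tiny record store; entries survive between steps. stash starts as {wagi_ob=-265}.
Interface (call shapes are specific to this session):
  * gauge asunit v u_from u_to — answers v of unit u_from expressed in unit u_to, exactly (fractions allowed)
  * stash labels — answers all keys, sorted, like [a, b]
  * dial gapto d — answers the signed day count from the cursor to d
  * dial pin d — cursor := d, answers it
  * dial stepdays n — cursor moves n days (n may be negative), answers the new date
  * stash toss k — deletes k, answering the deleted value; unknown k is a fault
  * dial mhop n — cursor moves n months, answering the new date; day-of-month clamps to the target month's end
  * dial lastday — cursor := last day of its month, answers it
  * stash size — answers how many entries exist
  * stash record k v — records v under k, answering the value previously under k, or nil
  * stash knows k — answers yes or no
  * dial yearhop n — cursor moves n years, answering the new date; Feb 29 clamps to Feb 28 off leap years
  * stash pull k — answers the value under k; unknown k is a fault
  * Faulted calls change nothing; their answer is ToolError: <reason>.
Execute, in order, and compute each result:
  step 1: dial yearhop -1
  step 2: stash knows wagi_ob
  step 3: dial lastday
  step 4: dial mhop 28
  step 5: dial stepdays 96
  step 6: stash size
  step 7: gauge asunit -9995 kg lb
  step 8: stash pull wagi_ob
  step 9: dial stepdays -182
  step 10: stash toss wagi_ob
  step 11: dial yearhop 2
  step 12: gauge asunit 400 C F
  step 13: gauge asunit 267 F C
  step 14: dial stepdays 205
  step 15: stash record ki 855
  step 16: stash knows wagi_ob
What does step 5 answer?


Answer: 1806-06-04

Derivation:
Act: dial yearhop[n=-1]
Obs: 1803-10-08
Act: stash knows[k=wagi_ob]
Obs: yes
Act: dial lastday[]
Obs: 1803-10-31
Act: dial mhop[n=28]
Obs: 1806-02-28
Act: dial stepdays[n=96]
Obs: 1806-06-04
Act: stash size[]
Obs: 1
Act: gauge asunit[v=-9995; u_from=kg; u_to=lb]
Obs: -999500000000/45359237
Act: stash pull[k=wagi_ob]
Obs: -265
Act: dial stepdays[n=-182]
Obs: 1805-12-04
Act: stash toss[k=wagi_ob]
Obs: -265
Act: dial yearhop[n=2]
Obs: 1807-12-04
Act: gauge asunit[v=400; u_from=C; u_to=F]
Obs: 752
Act: gauge asunit[v=267; u_from=F; u_to=C]
Obs: 1175/9
Act: dial stepdays[n=205]
Obs: 1808-06-26
Act: stash record[k=ki; v=855]
Obs: nil
Act: stash knows[k=wagi_ob]
Obs: no


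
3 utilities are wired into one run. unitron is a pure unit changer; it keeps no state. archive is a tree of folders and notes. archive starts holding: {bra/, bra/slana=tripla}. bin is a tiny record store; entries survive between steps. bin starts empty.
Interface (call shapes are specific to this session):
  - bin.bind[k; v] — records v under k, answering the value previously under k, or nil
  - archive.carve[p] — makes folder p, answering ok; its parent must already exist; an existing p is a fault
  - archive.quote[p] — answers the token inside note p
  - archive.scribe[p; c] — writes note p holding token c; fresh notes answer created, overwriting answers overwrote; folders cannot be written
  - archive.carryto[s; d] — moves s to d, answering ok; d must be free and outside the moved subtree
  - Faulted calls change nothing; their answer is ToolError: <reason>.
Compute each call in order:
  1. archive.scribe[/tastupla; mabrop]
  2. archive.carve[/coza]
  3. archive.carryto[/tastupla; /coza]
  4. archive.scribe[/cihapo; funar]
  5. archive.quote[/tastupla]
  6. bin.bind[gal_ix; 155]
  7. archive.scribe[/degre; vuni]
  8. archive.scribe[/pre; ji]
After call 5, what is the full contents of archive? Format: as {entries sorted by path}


Answer: {bra/, bra/slana=tripla, cihapo=funar, coza/, tastupla=mabrop}

Derivation:
Now I run scribe using p=/tastupla, c=mabrop, and see created.
I run carve using p=/coza, → ok.
Calling carryto using s=/tastupla, d=/coza, and get ToolError: exists.
Invoking scribe using p=/cihapo, c=funar, and observe created.
I run quote using p=/tastupla, yielding mabrop.
Invoking bind using k=gal_ix, v=155, giving nil.
Now I run scribe using p=/degre, c=vuni, and observe created.
I invoke scribe using p=/pre, c=ji, which returns created.


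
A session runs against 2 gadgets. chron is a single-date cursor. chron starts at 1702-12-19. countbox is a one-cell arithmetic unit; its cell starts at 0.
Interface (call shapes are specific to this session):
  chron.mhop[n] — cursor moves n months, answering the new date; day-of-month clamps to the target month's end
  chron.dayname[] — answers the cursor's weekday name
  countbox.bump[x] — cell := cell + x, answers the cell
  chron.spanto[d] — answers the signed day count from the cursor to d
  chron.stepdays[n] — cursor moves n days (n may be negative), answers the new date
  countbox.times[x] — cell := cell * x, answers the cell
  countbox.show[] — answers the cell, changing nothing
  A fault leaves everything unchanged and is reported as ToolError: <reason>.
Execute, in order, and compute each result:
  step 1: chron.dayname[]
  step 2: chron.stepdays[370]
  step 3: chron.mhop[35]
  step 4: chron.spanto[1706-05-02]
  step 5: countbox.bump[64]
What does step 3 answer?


Answer: 1706-11-24

Derivation:
·→ dayname()
·← Tuesday
·→ stepdays(370)
·← 1703-12-24
·→ mhop(35)
·← 1706-11-24
·→ spanto(1706-05-02)
·← -206
·→ bump(64)
·← 64


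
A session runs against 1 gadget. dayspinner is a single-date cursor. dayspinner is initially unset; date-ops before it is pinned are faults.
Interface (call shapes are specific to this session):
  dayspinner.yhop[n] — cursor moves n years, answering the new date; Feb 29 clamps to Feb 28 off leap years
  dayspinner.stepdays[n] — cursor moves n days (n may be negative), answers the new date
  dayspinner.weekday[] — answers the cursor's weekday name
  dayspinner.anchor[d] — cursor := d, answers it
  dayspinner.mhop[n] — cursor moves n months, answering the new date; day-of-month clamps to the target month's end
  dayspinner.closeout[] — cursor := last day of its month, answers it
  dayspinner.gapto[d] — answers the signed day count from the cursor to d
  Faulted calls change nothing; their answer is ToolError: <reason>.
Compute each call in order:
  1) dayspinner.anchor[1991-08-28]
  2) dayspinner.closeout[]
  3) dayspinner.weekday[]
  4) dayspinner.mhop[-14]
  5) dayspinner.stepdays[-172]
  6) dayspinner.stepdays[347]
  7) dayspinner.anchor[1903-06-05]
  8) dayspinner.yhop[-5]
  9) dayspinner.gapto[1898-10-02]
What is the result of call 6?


Answer: 1990-12-22

Derivation:
;; 1. dayspinner.anchor(d=1991-08-28) ~> 1991-08-28
;; 2. dayspinner.closeout() ~> 1991-08-31
;; 3. dayspinner.weekday() ~> Saturday
;; 4. dayspinner.mhop(n=-14) ~> 1990-06-30
;; 5. dayspinner.stepdays(n=-172) ~> 1990-01-09
;; 6. dayspinner.stepdays(n=347) ~> 1990-12-22
;; 7. dayspinner.anchor(d=1903-06-05) ~> 1903-06-05
;; 8. dayspinner.yhop(n=-5) ~> 1898-06-05
;; 9. dayspinner.gapto(d=1898-10-02) ~> 119


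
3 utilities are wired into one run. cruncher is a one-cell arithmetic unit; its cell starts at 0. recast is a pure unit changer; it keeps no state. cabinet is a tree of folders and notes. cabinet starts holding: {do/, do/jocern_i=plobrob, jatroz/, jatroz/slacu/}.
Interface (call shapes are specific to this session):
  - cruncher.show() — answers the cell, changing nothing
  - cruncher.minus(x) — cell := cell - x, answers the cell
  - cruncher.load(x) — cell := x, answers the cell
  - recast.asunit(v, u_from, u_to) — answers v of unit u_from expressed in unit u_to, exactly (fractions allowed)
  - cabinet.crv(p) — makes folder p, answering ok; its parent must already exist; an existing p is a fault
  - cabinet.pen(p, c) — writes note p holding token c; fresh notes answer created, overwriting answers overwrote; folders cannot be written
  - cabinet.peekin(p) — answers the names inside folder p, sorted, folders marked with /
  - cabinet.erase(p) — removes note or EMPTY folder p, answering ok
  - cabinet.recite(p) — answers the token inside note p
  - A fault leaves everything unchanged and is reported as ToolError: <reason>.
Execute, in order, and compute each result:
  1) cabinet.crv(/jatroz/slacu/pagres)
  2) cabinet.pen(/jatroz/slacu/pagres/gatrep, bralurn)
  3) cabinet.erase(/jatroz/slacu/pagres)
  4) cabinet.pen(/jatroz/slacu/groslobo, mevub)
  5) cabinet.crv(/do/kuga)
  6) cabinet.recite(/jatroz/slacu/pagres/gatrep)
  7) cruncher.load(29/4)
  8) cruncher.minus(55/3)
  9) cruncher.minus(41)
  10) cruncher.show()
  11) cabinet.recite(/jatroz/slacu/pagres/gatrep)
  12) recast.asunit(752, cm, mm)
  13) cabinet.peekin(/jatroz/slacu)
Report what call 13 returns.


Answer: [groslobo, pagres/]

Derivation:
I run cabinet.crv passing p: /jatroz/slacu/pagres, which returns ok.
Invoking cabinet.pen passing p: /jatroz/slacu/pagres/gatrep, c: bralurn, — result: created.
I invoke cabinet.erase passing p: /jatroz/slacu/pagres: ToolError: not empty.
Calling cabinet.pen passing p: /jatroz/slacu/groslobo, c: mevub, → created.
Next I call cabinet.crv passing p: /do/kuga, which returns ok.
Next I call cabinet.recite passing p: /jatroz/slacu/pagres/gatrep, → bralurn.
Next I call cruncher.load passing x: 29/4, yielding 29/4.
I use cruncher.minus passing x: 55/3, and get -133/12.
Next I call cruncher.minus passing x: 41, — result: -625/12.
Now I run cruncher.show(), giving -625/12.
Invoking cabinet.recite passing p: /jatroz/slacu/pagres/gatrep, and get bralurn.
I invoke recast.asunit passing v: 752, u_from: cm, u_to: mm, → 7520.
Using cabinet.peekin passing p: /jatroz/slacu, and see [groslobo, pagres/].


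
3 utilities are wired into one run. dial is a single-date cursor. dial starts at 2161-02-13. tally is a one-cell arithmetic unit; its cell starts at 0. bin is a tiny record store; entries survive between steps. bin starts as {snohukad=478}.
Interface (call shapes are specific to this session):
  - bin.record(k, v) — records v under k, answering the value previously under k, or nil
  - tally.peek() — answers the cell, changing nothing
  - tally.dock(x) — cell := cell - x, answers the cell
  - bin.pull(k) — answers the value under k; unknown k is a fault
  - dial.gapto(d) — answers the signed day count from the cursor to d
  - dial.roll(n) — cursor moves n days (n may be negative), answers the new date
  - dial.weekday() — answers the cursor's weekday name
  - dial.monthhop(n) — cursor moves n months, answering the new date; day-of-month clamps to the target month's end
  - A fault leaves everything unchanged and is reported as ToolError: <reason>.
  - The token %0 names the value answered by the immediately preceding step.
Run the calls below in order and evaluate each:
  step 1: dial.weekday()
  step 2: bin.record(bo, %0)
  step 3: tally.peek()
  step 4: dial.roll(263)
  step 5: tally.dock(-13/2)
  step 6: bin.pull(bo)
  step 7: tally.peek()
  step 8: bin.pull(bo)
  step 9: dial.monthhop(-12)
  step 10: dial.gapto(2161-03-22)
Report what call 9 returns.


Answer: 2160-11-03

Derivation:
-- dial.weekday() ~> Friday
-- bin.record(k→bo, v→%0) ~> nil
-- tally.peek() ~> 0
-- dial.roll(n→263) ~> 2161-11-03
-- tally.dock(x→-13/2) ~> 13/2
-- bin.pull(k→bo) ~> Friday
-- tally.peek() ~> 13/2
-- bin.pull(k→bo) ~> Friday
-- dial.monthhop(n→-12) ~> 2160-11-03
-- dial.gapto(d→2161-03-22) ~> 139


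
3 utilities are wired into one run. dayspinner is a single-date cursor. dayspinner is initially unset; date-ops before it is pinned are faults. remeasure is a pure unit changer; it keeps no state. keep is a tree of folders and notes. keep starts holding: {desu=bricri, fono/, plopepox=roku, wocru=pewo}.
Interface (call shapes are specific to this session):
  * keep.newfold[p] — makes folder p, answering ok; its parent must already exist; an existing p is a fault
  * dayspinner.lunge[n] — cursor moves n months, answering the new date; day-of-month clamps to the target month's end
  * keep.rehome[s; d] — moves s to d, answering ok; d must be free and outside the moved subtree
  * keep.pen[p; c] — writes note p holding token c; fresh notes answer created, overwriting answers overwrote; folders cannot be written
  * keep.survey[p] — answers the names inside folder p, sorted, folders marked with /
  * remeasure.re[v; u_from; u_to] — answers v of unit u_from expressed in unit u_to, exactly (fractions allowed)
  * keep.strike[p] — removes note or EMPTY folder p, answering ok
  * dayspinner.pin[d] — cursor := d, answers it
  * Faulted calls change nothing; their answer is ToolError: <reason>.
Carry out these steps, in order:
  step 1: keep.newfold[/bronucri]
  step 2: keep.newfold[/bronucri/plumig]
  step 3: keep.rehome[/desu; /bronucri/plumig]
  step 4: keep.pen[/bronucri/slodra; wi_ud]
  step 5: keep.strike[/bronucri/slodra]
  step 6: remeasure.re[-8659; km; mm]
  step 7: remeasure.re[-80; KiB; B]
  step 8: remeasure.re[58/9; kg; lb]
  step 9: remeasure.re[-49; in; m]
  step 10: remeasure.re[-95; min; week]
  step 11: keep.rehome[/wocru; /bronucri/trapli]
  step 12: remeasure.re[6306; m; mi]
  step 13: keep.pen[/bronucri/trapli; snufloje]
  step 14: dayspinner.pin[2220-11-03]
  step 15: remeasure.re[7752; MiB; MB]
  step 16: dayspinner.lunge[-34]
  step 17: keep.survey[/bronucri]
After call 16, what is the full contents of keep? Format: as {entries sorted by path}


Next I call keep.newfold on p=/bronucri, yielding ok.
I use keep.newfold on p=/bronucri/plumig, which returns ok.
I invoke keep.rehome on s=/desu, d=/bronucri/plumig, and see ToolError: exists.
I invoke keep.pen on p=/bronucri/slodra, c=wi_ud, → created.
Now I run keep.strike on p=/bronucri/slodra, which returns ok.
I call remeasure.re on v=-8659, u_from=km, u_to=mm: -8659000000.
Calling remeasure.re on v=-80, u_from=KiB, u_to=B: -81920.
Then remeasure.re on v=58/9, u_from=kg, u_to=lb, which returns 5800000000/408233133.
Then remeasure.re on v=-49, u_from=in, u_to=m, — result: -6223/5000.
Then remeasure.re on v=-95, u_from=min, u_to=week: -19/2016.
Using keep.rehome on s=/wocru, d=/bronucri/trapli, and observe ok.
I invoke remeasure.re on v=6306, u_from=m, u_to=mi, — result: 131375/33528.
Then keep.pen on p=/bronucri/trapli, c=snufloje, which returns overwrote.
Invoking dayspinner.pin on d=2220-11-03, giving 2220-11-03.
Calling remeasure.re on v=7752, u_from=MiB, u_to=MB, and observe 127008768/15625.
Calling dayspinner.lunge on n=-34: 2218-01-03.
Then keep.survey on p=/bronucri, which returns [plumig/, trapli].

Answer: {bronucri/, bronucri/plumig/, bronucri/trapli=snufloje, desu=bricri, fono/, plopepox=roku}


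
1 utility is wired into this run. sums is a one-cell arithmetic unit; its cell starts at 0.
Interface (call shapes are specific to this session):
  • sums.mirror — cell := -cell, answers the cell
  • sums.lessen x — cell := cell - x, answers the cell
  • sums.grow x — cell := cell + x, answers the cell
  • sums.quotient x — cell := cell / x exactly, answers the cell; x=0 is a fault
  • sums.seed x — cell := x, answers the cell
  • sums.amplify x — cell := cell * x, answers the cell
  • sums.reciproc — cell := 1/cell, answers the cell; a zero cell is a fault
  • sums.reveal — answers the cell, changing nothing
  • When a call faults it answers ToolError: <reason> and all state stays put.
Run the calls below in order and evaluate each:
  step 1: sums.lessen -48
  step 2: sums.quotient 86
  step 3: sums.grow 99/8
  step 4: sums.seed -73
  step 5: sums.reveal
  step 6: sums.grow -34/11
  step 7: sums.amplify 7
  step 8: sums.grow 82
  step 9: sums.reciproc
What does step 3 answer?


;; 1. sums.lessen(x→-48) => 48
;; 2. sums.quotient(x→86) => 24/43
;; 3. sums.grow(x→99/8) => 4449/344
;; 4. sums.seed(x→-73) => -73
;; 5. sums.reveal() => -73
;; 6. sums.grow(x→-34/11) => -837/11
;; 7. sums.amplify(x→7) => -5859/11
;; 8. sums.grow(x→82) => -4957/11
;; 9. sums.reciproc() => -11/4957

Answer: 4449/344


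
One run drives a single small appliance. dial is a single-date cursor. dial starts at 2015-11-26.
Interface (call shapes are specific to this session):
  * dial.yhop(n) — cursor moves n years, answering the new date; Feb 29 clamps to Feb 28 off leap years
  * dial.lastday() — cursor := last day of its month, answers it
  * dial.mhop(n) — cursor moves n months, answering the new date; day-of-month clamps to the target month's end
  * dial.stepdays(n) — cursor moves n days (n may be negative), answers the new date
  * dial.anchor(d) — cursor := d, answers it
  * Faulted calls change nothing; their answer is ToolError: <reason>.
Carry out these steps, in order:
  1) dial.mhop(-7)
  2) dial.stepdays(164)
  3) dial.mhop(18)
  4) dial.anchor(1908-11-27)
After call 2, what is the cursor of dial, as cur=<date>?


Answer: cur=2015-10-07

Derivation:
;; dial.mhop(n='-7') => 2015-04-26
;; dial.stepdays(n='164') => 2015-10-07
;; dial.mhop(n='18') => 2017-04-07
;; dial.anchor(d='1908-11-27') => 1908-11-27
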